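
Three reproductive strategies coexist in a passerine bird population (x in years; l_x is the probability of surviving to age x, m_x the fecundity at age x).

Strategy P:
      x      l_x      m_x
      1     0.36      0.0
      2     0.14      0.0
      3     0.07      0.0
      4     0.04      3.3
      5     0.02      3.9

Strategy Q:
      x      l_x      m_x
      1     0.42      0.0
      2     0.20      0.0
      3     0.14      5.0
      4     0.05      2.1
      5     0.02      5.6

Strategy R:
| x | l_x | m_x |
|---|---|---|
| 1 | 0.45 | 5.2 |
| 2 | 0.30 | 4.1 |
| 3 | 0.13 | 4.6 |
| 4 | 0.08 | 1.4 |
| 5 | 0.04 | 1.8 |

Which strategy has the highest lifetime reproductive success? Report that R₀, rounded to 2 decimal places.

Strategy P: R₀ = 0.36×0.0 + 0.14×0.0 + 0.07×0.0 + 0.04×3.3 + 0.02×3.9 = 0.2100
Strategy Q: R₀ = 0.42×0.0 + 0.20×0.0 + 0.14×5.0 + 0.05×2.1 + 0.02×5.6 = 0.9170
Strategy R: R₀ = 0.45×5.2 + 0.30×4.1 + 0.13×4.6 + 0.08×1.4 + 0.04×1.8 = 4.3520
Highest R₀: strategy R with 4.3520.

4.35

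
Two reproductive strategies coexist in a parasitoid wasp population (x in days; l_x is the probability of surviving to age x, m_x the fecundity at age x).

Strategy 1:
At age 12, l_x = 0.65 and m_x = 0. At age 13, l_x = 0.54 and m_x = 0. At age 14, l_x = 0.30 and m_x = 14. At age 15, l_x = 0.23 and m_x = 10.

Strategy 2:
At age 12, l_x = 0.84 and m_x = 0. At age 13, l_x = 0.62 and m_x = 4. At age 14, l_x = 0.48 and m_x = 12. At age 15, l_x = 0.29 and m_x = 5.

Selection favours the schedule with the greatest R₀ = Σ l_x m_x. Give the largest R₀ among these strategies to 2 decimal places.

Strategy 1: R₀ = 0.65×0 + 0.54×0 + 0.30×14 + 0.23×10 = 6.5000
Strategy 2: R₀ = 0.84×0 + 0.62×4 + 0.48×12 + 0.29×5 = 9.6900
Highest R₀: strategy 2 with 9.6900.

9.69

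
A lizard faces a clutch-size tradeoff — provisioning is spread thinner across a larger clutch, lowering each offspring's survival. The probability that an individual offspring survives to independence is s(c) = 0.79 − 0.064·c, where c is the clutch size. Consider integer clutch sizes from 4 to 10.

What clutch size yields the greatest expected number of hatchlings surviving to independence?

6

Expected hatchlings surviving to independence = c × s(c):
  c=4: 4 × 0.534 = 2.136
  c=5: 5 × 0.470 = 2.350
  c=6: 6 × 0.406 = 2.436
  c=7: 7 × 0.342 = 2.394
  c=8: 8 × 0.278 = 2.224
  c=9: 9 × 0.214 = 1.926
  c=10: 10 × 0.150 = 1.500
Maximum at c = 6 (2.436 hatchlings surviving to independence).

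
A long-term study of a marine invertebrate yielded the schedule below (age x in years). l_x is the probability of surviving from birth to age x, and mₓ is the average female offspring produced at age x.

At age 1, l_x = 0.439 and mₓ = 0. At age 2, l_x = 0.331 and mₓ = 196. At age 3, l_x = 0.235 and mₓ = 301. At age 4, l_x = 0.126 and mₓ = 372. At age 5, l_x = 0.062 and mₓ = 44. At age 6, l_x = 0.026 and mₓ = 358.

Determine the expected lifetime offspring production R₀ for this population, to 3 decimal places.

194.519

R₀ = Σ l_x mₓ:
  age 1: 0.439 × 0 = 0.0000
  age 2: 0.331 × 196 = 64.8760
  age 3: 0.235 × 301 = 70.7350
  age 4: 0.126 × 372 = 46.8720
  age 5: 0.062 × 44 = 2.7280
  age 6: 0.026 × 358 = 9.3080
R₀ = 0.0000 + 64.8760 + 70.7350 + 46.8720 + 2.7280 + 9.3080 = 194.5190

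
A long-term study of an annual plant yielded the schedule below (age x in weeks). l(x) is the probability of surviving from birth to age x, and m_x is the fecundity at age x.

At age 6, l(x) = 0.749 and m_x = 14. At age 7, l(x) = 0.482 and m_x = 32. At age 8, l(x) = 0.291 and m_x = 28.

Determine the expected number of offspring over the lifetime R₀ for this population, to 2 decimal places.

34.06

R₀ = Σ l(x) m_x:
  age 6: 0.749 × 14 = 10.4860
  age 7: 0.482 × 32 = 15.4240
  age 8: 0.291 × 28 = 8.1480
R₀ = 10.4860 + 15.4240 + 8.1480 = 34.0580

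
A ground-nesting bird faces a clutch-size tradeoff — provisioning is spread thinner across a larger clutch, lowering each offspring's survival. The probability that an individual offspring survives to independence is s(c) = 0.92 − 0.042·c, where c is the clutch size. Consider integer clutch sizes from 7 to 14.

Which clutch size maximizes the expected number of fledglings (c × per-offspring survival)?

Expected fledglings = c × s(c):
  c=7: 7 × 0.626 = 4.382
  c=8: 8 × 0.584 = 4.672
  c=9: 9 × 0.542 = 4.878
  c=10: 10 × 0.500 = 5.000
  c=11: 11 × 0.458 = 5.038
  c=12: 12 × 0.416 = 4.992
  c=13: 13 × 0.374 = 4.862
  c=14: 14 × 0.332 = 4.648
Maximum at c = 11 (5.038 fledglings).

11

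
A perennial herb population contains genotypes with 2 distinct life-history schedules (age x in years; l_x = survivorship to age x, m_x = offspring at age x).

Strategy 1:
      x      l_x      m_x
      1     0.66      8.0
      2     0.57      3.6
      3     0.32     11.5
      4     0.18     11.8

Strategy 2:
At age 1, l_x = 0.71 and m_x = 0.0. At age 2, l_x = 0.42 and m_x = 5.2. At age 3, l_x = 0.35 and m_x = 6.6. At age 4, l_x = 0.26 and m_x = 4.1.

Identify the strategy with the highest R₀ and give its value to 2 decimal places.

13.14

Strategy 1: R₀ = 0.66×8.0 + 0.57×3.6 + 0.32×11.5 + 0.18×11.8 = 13.1360
Strategy 2: R₀ = 0.71×0.0 + 0.42×5.2 + 0.35×6.6 + 0.26×4.1 = 5.5600
Highest R₀: strategy 1 with 13.1360.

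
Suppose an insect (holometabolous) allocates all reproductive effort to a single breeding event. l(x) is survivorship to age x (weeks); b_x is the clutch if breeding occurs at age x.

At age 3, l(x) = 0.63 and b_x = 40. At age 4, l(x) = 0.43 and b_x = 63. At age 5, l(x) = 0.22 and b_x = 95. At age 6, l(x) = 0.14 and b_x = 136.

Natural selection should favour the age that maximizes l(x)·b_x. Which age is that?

Expected offspring if breeding at age x = l(x) × b_x:
  age 3: 0.63 × 40 = 25.200
  age 4: 0.43 × 63 = 27.090
  age 5: 0.22 × 95 = 20.900
  age 6: 0.14 × 136 = 19.040
Maximum at age 4 (27.090).

4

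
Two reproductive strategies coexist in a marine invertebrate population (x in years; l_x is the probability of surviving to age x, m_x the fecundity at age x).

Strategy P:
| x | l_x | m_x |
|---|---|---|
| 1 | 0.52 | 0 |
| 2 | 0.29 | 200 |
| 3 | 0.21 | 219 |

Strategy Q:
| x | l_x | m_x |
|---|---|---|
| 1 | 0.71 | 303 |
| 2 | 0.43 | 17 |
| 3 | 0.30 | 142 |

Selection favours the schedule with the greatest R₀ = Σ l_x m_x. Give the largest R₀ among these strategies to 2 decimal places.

Strategy P: R₀ = 0.52×0 + 0.29×200 + 0.21×219 = 103.9900
Strategy Q: R₀ = 0.71×303 + 0.43×17 + 0.30×142 = 265.0400
Highest R₀: strategy Q with 265.0400.

265.04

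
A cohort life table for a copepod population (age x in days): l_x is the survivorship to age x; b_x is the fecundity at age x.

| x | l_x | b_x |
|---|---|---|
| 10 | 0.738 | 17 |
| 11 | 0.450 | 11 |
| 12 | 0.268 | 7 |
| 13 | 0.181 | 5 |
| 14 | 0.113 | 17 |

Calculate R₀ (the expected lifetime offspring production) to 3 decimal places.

22.198

R₀ = Σ l_x b_x:
  age 10: 0.738 × 17 = 12.5460
  age 11: 0.450 × 11 = 4.9500
  age 12: 0.268 × 7 = 1.8760
  age 13: 0.181 × 5 = 0.9050
  age 14: 0.113 × 17 = 1.9210
R₀ = 12.5460 + 4.9500 + 1.8760 + 0.9050 + 1.9210 = 22.1980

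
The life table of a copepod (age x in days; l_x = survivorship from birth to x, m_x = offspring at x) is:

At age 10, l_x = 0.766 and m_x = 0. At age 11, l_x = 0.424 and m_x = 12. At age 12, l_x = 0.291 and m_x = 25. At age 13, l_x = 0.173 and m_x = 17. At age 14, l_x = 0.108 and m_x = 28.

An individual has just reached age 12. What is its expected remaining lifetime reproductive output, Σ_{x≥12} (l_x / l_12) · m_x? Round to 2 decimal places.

l_12 = 0.291. Conditional survival from age 12 to x is l_x / l_12.
  x=12: (0.291/0.291) × 25 = 25.0000
  x=13: (0.173/0.291) × 17 = 10.1065
  x=14: (0.108/0.291) × 28 = 10.3918
Sum = 25.0000 + 10.1065 + 10.3918 = 45.4983

45.50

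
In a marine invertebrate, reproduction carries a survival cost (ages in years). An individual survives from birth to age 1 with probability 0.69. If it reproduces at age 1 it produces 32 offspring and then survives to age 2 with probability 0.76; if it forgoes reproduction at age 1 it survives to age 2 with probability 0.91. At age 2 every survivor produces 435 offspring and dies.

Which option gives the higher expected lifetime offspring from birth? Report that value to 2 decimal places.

breed at age 1: R₀ = 0.69 × (32 + 0.76 × 435) = 0.69 × 362.6000 = 250.1940
delay to age 2: R₀ = 0.69 × (0.91 × 435) = 0.69 × 395.8500 = 273.1365
Higher: delay to age 2 (273.1365).

273.14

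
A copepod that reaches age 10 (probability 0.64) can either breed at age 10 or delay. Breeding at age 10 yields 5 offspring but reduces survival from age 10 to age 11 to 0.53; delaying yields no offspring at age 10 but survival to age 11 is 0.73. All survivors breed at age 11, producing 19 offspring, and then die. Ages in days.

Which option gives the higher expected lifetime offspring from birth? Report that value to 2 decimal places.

breed at age 10: R₀ = 0.64 × (5 + 0.53 × 19) = 0.64 × 15.0700 = 9.6448
delay to age 11: R₀ = 0.64 × (0.73 × 19) = 0.64 × 13.8700 = 8.8768
Higher: breed at age 10 (9.6448).

9.64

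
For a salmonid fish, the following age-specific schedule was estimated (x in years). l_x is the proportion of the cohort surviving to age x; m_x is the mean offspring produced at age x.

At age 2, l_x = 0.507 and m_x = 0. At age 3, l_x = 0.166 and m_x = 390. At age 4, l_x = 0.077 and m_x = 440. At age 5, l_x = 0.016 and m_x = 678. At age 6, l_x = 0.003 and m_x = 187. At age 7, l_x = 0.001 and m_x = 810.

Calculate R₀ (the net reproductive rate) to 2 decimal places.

110.84

R₀ = Σ l_x m_x:
  age 2: 0.507 × 0 = 0.0000
  age 3: 0.166 × 390 = 64.7400
  age 4: 0.077 × 440 = 33.8800
  age 5: 0.016 × 678 = 10.8480
  age 6: 0.003 × 187 = 0.5610
  age 7: 0.001 × 810 = 0.8100
R₀ = 0.0000 + 64.7400 + 33.8800 + 10.8480 + 0.5610 + 0.8100 = 110.8390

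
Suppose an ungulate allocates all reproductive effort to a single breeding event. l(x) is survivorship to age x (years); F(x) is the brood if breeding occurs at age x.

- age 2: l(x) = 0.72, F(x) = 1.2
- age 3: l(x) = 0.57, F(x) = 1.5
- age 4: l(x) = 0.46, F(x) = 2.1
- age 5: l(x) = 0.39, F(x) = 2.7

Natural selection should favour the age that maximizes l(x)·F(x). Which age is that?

5

Expected offspring if breeding at age x = l(x) × F(x):
  age 2: 0.72 × 1.2 = 0.864
  age 3: 0.57 × 1.5 = 0.855
  age 4: 0.46 × 2.1 = 0.966
  age 5: 0.39 × 2.7 = 1.053
Maximum at age 5 (1.053).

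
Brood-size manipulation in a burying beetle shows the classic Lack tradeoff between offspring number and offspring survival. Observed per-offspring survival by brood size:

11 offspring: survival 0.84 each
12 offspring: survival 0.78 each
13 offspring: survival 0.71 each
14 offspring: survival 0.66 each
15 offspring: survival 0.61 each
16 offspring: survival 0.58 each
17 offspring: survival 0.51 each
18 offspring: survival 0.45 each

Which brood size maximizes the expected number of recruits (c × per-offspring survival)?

12

Expected recruits = c × s(c):
  c=11: 11 × 0.84 = 9.240
  c=12: 12 × 0.78 = 9.360
  c=13: 13 × 0.71 = 9.230
  c=14: 14 × 0.66 = 9.240
  c=15: 15 × 0.61 = 9.150
  c=16: 16 × 0.58 = 9.280
  c=17: 17 × 0.51 = 8.670
  c=18: 18 × 0.45 = 8.100
Maximum at c = 12 (9.360 recruits).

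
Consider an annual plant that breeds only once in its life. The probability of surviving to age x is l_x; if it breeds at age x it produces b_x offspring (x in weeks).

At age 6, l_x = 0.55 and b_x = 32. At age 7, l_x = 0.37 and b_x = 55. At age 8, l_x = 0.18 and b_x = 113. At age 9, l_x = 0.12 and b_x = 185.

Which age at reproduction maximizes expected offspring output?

Expected offspring if breeding at age x = l_x × b_x:
  age 6: 0.55 × 32 = 17.600
  age 7: 0.37 × 55 = 20.350
  age 8: 0.18 × 113 = 20.340
  age 9: 0.12 × 185 = 22.200
Maximum at age 9 (22.200).

9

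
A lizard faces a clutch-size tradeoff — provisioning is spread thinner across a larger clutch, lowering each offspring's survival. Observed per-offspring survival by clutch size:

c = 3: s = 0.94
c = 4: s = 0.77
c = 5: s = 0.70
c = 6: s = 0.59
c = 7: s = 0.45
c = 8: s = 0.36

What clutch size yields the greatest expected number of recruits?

6

Expected recruits = c × s(c):
  c=3: 3 × 0.94 = 2.820
  c=4: 4 × 0.77 = 3.080
  c=5: 5 × 0.70 = 3.500
  c=6: 6 × 0.59 = 3.540
  c=7: 7 × 0.45 = 3.150
  c=8: 8 × 0.36 = 2.880
Maximum at c = 6 (3.540 recruits).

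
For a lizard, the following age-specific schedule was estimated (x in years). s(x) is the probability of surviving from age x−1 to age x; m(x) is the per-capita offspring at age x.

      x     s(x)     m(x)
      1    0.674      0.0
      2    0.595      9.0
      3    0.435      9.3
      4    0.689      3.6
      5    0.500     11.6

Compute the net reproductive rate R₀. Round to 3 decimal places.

Survivorship from birth: l_x = s_1·s_2·…·s_x.
  l_1 = 0.67400
  l_2 = 0.40103
  l_3 = 0.17445
  l_4 = 0.12019
  l_5 = 0.06010
R₀ = Σ l_x m(x):
  age 1: 0.67400 × 0.0 = 0.0000
  age 2: 0.40103 × 9.0 = 3.6093
  age 3: 0.17445 × 9.3 = 1.6224
  age 4: 0.12019 × 3.6 = 0.4327
  age 5: 0.06010 × 11.6 = 0.6972
R₀ = 0.0000 + 3.6093 + 1.6224 + 0.4327 + 0.6972 = 6.3615

6.361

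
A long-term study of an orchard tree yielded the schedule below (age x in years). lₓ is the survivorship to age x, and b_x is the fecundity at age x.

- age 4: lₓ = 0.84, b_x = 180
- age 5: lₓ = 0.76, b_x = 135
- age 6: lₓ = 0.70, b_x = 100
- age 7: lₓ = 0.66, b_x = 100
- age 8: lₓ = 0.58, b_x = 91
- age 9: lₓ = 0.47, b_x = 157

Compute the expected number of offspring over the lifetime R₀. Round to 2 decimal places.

R₀ = Σ lₓ b_x:
  age 4: 0.84 × 180 = 151.2000
  age 5: 0.76 × 135 = 102.6000
  age 6: 0.70 × 100 = 70.0000
  age 7: 0.66 × 100 = 66.0000
  age 8: 0.58 × 91 = 52.7800
  age 9: 0.47 × 157 = 73.7900
R₀ = 151.2000 + 102.6000 + 70.0000 + 66.0000 + 52.7800 + 73.7900 = 516.3700

516.37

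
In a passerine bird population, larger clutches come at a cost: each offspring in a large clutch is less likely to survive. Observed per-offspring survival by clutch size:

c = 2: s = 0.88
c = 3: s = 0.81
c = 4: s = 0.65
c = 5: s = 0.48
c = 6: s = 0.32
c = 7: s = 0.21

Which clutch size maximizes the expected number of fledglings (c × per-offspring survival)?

4

Expected fledglings = c × s(c):
  c=2: 2 × 0.88 = 1.760
  c=3: 3 × 0.81 = 2.430
  c=4: 4 × 0.65 = 2.600
  c=5: 5 × 0.48 = 2.400
  c=6: 6 × 0.32 = 1.920
  c=7: 7 × 0.21 = 1.470
Maximum at c = 4 (2.600 fledglings).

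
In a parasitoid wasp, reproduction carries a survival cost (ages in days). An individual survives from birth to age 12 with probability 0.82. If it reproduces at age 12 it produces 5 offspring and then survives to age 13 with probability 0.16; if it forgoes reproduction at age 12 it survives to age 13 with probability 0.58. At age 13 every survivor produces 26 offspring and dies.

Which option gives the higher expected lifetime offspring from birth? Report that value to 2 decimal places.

breed at age 12: R₀ = 0.82 × (5 + 0.16 × 26) = 0.82 × 9.1600 = 7.5112
delay to age 13: R₀ = 0.82 × (0.58 × 26) = 0.82 × 15.0800 = 12.3656
Higher: delay to age 13 (12.3656).

12.37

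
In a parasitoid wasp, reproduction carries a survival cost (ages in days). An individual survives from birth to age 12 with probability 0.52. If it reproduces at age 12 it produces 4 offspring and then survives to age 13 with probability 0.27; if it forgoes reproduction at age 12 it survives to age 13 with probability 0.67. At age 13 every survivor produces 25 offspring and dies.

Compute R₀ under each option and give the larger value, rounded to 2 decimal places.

breed at age 12: R₀ = 0.52 × (4 + 0.27 × 25) = 0.52 × 10.7500 = 5.5900
delay to age 13: R₀ = 0.52 × (0.67 × 25) = 0.52 × 16.7500 = 8.7100
Higher: delay to age 13 (8.7100).

8.71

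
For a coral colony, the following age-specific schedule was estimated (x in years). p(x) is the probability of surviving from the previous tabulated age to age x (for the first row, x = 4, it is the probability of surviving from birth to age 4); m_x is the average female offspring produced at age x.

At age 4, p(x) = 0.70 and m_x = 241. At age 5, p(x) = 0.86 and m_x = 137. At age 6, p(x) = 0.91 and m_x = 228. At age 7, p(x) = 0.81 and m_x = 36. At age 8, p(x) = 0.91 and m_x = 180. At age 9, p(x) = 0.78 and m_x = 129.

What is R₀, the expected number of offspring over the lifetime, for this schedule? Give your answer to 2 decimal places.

Survivorship from birth: l_x = p_4·p_5·…·p_x.
  l_4 = 0.70000
  l_5 = 0.60200
  l_6 = 0.54782
  l_7 = 0.44373
  l_8 = 0.40380
  l_9 = 0.31496
R₀ = Σ l_x m_x:
  age 4: 0.70000 × 241 = 168.7000
  age 5: 0.60200 × 137 = 82.4740
  age 6: 0.54782 × 228 = 124.9030
  age 7: 0.44373 × 36 = 15.9743
  age 8: 0.40380 × 180 = 72.6840
  age 9: 0.31496 × 129 = 40.6298
R₀ = 168.7000 + 82.4740 + 124.9030 + 15.9743 + 72.6840 + 40.6298 = 505.3651

505.37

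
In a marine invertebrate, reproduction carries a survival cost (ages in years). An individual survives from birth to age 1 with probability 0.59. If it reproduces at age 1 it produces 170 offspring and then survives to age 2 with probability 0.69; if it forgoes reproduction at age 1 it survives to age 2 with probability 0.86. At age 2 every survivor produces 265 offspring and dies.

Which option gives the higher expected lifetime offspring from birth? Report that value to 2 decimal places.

208.18

breed at age 1: R₀ = 0.59 × (170 + 0.69 × 265) = 0.59 × 352.8500 = 208.1815
delay to age 2: R₀ = 0.59 × (0.86 × 265) = 0.59 × 227.9000 = 134.4610
Higher: breed at age 1 (208.1815).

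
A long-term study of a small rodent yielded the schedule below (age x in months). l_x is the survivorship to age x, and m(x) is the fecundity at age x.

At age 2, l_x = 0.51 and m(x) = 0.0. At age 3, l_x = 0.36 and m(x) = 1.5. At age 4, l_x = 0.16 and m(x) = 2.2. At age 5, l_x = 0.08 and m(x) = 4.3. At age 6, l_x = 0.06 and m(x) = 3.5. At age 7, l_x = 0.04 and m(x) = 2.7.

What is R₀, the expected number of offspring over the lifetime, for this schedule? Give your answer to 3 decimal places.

1.554

R₀ = Σ l_x m(x):
  age 2: 0.51 × 0.0 = 0.0000
  age 3: 0.36 × 1.5 = 0.5400
  age 4: 0.16 × 2.2 = 0.3520
  age 5: 0.08 × 4.3 = 0.3440
  age 6: 0.06 × 3.5 = 0.2100
  age 7: 0.04 × 2.7 = 0.1080
R₀ = 0.0000 + 0.5400 + 0.3520 + 0.3440 + 0.2100 + 0.1080 = 1.5540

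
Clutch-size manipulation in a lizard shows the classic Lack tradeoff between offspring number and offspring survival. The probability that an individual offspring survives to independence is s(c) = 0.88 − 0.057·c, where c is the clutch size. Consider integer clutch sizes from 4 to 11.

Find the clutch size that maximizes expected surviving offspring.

8

Expected surviving offspring = c × s(c):
  c=4: 4 × 0.652 = 2.608
  c=5: 5 × 0.595 = 2.975
  c=6: 6 × 0.538 = 3.228
  c=7: 7 × 0.481 = 3.367
  c=8: 8 × 0.424 = 3.392
  c=9: 9 × 0.367 = 3.303
  c=10: 10 × 0.310 = 3.100
  c=11: 11 × 0.253 = 2.783
Maximum at c = 8 (3.392 surviving offspring).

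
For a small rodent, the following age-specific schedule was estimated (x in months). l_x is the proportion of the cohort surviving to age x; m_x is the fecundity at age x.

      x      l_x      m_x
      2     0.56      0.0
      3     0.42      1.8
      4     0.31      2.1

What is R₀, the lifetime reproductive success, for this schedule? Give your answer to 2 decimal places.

R₀ = Σ l_x m_x:
  age 2: 0.56 × 0.0 = 0.0000
  age 3: 0.42 × 1.8 = 0.7560
  age 4: 0.31 × 2.1 = 0.6510
R₀ = 0.0000 + 0.7560 + 0.6510 = 1.4070

1.41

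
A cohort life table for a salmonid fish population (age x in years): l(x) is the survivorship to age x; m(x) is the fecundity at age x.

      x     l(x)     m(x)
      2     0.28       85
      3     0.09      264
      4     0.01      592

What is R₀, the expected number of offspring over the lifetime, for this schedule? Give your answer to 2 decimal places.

53.48

R₀ = Σ l(x) m(x):
  age 2: 0.28 × 85 = 23.8000
  age 3: 0.09 × 264 = 23.7600
  age 4: 0.01 × 592 = 5.9200
R₀ = 23.8000 + 23.7600 + 5.9200 = 53.4800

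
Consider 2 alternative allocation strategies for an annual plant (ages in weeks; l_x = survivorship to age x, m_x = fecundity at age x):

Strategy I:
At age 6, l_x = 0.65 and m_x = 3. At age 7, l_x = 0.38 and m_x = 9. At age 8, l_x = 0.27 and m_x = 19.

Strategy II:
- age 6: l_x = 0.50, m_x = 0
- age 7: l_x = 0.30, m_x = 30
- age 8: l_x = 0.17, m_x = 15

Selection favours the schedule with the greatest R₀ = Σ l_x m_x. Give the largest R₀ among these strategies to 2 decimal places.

11.55

Strategy I: R₀ = 0.65×3 + 0.38×9 + 0.27×19 = 10.5000
Strategy II: R₀ = 0.50×0 + 0.30×30 + 0.17×15 = 11.5500
Highest R₀: strategy II with 11.5500.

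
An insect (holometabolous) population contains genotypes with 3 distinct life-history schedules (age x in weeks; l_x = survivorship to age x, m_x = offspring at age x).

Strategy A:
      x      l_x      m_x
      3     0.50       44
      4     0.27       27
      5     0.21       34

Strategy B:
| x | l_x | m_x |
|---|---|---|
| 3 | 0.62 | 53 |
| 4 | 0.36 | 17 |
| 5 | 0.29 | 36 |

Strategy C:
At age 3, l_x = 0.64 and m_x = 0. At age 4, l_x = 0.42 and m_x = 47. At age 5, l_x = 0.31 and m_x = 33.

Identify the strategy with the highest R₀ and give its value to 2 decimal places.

Strategy A: R₀ = 0.50×44 + 0.27×27 + 0.21×34 = 36.4300
Strategy B: R₀ = 0.62×53 + 0.36×17 + 0.29×36 = 49.4200
Strategy C: R₀ = 0.64×0 + 0.42×47 + 0.31×33 = 29.9700
Highest R₀: strategy B with 49.4200.

49.42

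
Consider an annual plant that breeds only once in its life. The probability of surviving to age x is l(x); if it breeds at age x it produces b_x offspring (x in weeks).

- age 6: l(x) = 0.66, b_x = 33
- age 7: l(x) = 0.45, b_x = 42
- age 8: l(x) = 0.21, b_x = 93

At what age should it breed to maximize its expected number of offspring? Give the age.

6

Expected offspring if breeding at age x = l(x) × b_x:
  age 6: 0.66 × 33 = 21.780
  age 7: 0.45 × 42 = 18.900
  age 8: 0.21 × 93 = 19.530
Maximum at age 6 (21.780).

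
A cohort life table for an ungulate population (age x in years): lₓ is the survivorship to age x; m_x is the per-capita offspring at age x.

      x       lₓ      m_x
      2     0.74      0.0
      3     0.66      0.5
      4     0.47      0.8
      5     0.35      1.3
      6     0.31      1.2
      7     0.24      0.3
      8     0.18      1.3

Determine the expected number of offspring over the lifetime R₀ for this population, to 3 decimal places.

R₀ = Σ lₓ m_x:
  age 2: 0.74 × 0.0 = 0.0000
  age 3: 0.66 × 0.5 = 0.3300
  age 4: 0.47 × 0.8 = 0.3760
  age 5: 0.35 × 1.3 = 0.4550
  age 6: 0.31 × 1.2 = 0.3720
  age 7: 0.24 × 0.3 = 0.0720
  age 8: 0.18 × 1.3 = 0.2340
R₀ = 0.0000 + 0.3300 + 0.3760 + 0.4550 + 0.3720 + 0.0720 + 0.2340 = 1.8390

1.839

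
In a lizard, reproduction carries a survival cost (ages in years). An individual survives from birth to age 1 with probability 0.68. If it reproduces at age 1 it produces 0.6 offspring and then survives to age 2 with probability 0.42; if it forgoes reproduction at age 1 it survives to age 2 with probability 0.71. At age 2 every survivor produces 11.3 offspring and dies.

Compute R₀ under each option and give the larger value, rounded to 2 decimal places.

breed at age 1: R₀ = 0.68 × (0.6 + 0.42 × 11.3) = 0.68 × 5.3460 = 3.6353
delay to age 2: R₀ = 0.68 × (0.71 × 11.3) = 0.68 × 8.0230 = 5.4556
Higher: delay to age 2 (5.4556).

5.46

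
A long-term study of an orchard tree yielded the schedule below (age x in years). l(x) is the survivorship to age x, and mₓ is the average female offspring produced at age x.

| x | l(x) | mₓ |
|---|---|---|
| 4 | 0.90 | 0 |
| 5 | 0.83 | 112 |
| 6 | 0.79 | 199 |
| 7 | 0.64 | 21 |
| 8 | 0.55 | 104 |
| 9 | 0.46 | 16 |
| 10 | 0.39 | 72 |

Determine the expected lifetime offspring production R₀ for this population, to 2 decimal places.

R₀ = Σ l(x) mₓ:
  age 4: 0.90 × 0 = 0.0000
  age 5: 0.83 × 112 = 92.9600
  age 6: 0.79 × 199 = 157.2100
  age 7: 0.64 × 21 = 13.4400
  age 8: 0.55 × 104 = 57.2000
  age 9: 0.46 × 16 = 7.3600
  age 10: 0.39 × 72 = 28.0800
R₀ = 0.0000 + 92.9600 + 157.2100 + 13.4400 + 57.2000 + 7.3600 + 28.0800 = 356.2500

356.25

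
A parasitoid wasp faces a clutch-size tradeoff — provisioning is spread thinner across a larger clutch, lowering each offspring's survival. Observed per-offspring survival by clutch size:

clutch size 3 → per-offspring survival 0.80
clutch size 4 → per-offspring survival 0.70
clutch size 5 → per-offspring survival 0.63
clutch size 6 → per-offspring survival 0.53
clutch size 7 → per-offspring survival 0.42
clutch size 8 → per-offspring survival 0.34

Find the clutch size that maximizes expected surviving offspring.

6

Expected surviving offspring = c × s(c):
  c=3: 3 × 0.80 = 2.400
  c=4: 4 × 0.70 = 2.800
  c=5: 5 × 0.63 = 3.150
  c=6: 6 × 0.53 = 3.180
  c=7: 7 × 0.42 = 2.940
  c=8: 8 × 0.34 = 2.720
Maximum at c = 6 (3.180 surviving offspring).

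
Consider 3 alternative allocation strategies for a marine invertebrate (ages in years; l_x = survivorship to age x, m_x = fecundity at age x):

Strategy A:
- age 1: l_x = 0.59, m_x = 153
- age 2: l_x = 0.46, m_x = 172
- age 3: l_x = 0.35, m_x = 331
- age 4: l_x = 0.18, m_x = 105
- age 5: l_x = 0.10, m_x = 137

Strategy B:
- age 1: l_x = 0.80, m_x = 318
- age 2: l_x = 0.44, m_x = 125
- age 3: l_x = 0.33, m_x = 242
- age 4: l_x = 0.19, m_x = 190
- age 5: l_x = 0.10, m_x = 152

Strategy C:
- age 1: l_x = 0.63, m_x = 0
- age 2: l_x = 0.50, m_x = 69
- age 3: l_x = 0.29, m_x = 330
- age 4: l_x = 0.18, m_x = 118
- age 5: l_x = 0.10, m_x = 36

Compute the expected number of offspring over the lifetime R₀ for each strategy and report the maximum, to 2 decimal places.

440.56

Strategy A: R₀ = 0.59×153 + 0.46×172 + 0.35×331 + 0.18×105 + 0.10×137 = 317.8400
Strategy B: R₀ = 0.80×318 + 0.44×125 + 0.33×242 + 0.19×190 + 0.10×152 = 440.5600
Strategy C: R₀ = 0.63×0 + 0.50×69 + 0.29×330 + 0.18×118 + 0.10×36 = 155.0400
Highest R₀: strategy B with 440.5600.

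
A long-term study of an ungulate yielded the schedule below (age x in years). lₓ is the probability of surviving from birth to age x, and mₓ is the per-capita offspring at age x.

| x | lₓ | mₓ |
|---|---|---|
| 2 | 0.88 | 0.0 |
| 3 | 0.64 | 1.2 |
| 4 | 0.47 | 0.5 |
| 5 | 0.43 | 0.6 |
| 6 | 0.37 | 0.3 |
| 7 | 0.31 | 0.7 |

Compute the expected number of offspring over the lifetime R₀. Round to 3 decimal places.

1.589

R₀ = Σ lₓ mₓ:
  age 2: 0.88 × 0.0 = 0.0000
  age 3: 0.64 × 1.2 = 0.7680
  age 4: 0.47 × 0.5 = 0.2350
  age 5: 0.43 × 0.6 = 0.2580
  age 6: 0.37 × 0.3 = 0.1110
  age 7: 0.31 × 0.7 = 0.2170
R₀ = 0.0000 + 0.7680 + 0.2350 + 0.2580 + 0.1110 + 0.2170 = 1.5890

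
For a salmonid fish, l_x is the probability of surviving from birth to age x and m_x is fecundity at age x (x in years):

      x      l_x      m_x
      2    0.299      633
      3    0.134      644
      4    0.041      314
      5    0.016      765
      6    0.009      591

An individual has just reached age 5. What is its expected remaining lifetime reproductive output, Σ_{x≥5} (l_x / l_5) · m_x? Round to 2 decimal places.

1097.44

l_5 = 0.016. Conditional survival from age 5 to x is l_x / l_5.
  x=5: (0.016/0.016) × 765 = 765.0000
  x=6: (0.009/0.016) × 591 = 332.4375
Sum = 765.0000 + 332.4375 = 1097.4375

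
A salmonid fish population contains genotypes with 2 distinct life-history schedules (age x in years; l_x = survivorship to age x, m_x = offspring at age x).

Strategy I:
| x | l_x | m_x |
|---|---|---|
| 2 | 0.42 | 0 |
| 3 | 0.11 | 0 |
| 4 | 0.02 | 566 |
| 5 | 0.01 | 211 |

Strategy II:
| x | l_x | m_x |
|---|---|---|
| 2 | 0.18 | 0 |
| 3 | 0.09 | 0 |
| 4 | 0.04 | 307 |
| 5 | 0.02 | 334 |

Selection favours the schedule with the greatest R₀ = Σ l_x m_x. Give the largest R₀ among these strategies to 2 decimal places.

18.96

Strategy I: R₀ = 0.42×0 + 0.11×0 + 0.02×566 + 0.01×211 = 13.4300
Strategy II: R₀ = 0.18×0 + 0.09×0 + 0.04×307 + 0.02×334 = 18.9600
Highest R₀: strategy II with 18.9600.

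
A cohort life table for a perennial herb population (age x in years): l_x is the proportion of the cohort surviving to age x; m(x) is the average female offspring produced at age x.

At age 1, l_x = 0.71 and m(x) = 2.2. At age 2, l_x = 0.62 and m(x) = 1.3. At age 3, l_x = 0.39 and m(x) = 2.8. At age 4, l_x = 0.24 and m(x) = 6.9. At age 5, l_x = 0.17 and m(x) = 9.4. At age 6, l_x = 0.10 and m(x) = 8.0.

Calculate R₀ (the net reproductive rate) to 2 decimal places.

R₀ = Σ l_x m(x):
  age 1: 0.71 × 2.2 = 1.5620
  age 2: 0.62 × 1.3 = 0.8060
  age 3: 0.39 × 2.8 = 1.0920
  age 4: 0.24 × 6.9 = 1.6560
  age 5: 0.17 × 9.4 = 1.5980
  age 6: 0.10 × 8.0 = 0.8000
R₀ = 1.5620 + 0.8060 + 1.0920 + 1.6560 + 1.5980 + 0.8000 = 7.5140

7.51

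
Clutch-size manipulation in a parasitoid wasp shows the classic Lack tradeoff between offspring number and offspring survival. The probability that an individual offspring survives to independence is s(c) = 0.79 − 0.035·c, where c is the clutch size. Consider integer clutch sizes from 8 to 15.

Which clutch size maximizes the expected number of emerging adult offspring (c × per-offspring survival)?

Expected emerging adult offspring = c × s(c):
  c=8: 8 × 0.510 = 4.080
  c=9: 9 × 0.475 = 4.275
  c=10: 10 × 0.440 = 4.400
  c=11: 11 × 0.405 = 4.455
  c=12: 12 × 0.370 = 4.440
  c=13: 13 × 0.335 = 4.355
  c=14: 14 × 0.300 = 4.200
  c=15: 15 × 0.265 = 3.975
Maximum at c = 11 (4.455 emerging adult offspring).

11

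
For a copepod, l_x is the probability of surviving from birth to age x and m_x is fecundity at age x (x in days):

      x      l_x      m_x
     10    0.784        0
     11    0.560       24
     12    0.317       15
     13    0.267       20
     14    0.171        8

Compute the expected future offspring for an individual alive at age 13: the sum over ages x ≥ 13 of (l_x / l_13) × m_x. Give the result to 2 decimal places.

l_13 = 0.267. Conditional survival from age 13 to x is l_x / l_13.
  x=13: (0.267/0.267) × 20 = 20.0000
  x=14: (0.171/0.267) × 8 = 5.1236
Sum = 20.0000 + 5.1236 = 25.1236

25.12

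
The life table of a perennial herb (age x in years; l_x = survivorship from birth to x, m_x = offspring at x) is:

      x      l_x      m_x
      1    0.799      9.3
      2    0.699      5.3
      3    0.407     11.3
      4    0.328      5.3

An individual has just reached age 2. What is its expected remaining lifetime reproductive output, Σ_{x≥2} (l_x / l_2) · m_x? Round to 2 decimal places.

l_2 = 0.699. Conditional survival from age 2 to x is l_x / l_2.
  x=2: (0.699/0.699) × 5.3 = 5.3000
  x=3: (0.407/0.699) × 11.3 = 6.5795
  x=4: (0.328/0.699) × 5.3 = 2.4870
Sum = 5.3000 + 6.5795 + 2.4870 = 14.3665

14.37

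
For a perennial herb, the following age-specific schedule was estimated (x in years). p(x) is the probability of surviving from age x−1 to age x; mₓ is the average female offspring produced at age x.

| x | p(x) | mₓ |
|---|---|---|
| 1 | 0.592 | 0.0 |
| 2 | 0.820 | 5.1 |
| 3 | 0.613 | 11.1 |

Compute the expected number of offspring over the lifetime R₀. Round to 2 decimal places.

5.78

Survivorship from birth: l_x = p_1·p_2·…·p_x.
  l_1 = 0.59200
  l_2 = 0.48544
  l_3 = 0.29757
R₀ = Σ l_x mₓ:
  age 1: 0.59200 × 0.0 = 0.0000
  age 2: 0.48544 × 5.1 = 2.4757
  age 3: 0.29757 × 11.1 = 3.3030
R₀ = 0.0000 + 2.4757 + 3.3030 = 5.7788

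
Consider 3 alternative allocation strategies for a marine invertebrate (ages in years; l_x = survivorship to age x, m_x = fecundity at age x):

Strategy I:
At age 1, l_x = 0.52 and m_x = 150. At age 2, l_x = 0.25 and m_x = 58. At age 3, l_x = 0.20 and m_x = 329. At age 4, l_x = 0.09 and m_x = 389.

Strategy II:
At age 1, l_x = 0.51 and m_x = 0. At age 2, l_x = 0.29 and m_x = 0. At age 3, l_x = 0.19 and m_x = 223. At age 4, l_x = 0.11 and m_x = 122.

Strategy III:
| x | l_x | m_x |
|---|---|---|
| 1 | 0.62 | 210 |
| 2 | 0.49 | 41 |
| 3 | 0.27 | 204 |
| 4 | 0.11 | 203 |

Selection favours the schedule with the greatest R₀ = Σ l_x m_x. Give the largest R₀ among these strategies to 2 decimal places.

Strategy I: R₀ = 0.52×150 + 0.25×58 + 0.20×329 + 0.09×389 = 193.3100
Strategy II: R₀ = 0.51×0 + 0.29×0 + 0.19×223 + 0.11×122 = 55.7900
Strategy III: R₀ = 0.62×210 + 0.49×41 + 0.27×204 + 0.11×203 = 227.7000
Highest R₀: strategy III with 227.7000.

227.70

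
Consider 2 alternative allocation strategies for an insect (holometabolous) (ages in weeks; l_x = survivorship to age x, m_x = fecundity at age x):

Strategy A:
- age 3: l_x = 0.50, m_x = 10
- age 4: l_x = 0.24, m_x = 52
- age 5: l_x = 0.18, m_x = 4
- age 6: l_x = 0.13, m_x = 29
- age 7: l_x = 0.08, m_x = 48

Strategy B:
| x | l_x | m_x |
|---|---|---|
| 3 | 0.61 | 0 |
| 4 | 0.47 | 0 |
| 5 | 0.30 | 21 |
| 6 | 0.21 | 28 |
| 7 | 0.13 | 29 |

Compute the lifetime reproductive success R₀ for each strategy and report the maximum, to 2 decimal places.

25.81

Strategy A: R₀ = 0.50×10 + 0.24×52 + 0.18×4 + 0.13×29 + 0.08×48 = 25.8100
Strategy B: R₀ = 0.61×0 + 0.47×0 + 0.30×21 + 0.21×28 + 0.13×29 = 15.9500
Highest R₀: strategy A with 25.8100.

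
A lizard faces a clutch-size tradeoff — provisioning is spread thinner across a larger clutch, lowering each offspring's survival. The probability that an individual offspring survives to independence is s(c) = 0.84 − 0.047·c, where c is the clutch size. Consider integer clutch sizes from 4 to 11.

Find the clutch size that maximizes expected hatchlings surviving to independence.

9

Expected hatchlings surviving to independence = c × s(c):
  c=4: 4 × 0.652 = 2.608
  c=5: 5 × 0.605 = 3.025
  c=6: 6 × 0.558 = 3.348
  c=7: 7 × 0.511 = 3.577
  c=8: 8 × 0.464 = 3.712
  c=9: 9 × 0.417 = 3.753
  c=10: 10 × 0.370 = 3.700
  c=11: 11 × 0.323 = 3.553
Maximum at c = 9 (3.753 hatchlings surviving to independence).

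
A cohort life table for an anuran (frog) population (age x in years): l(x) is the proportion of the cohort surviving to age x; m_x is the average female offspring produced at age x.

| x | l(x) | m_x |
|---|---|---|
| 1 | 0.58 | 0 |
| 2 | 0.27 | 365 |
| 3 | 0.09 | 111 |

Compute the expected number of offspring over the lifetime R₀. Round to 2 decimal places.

R₀ = Σ l(x) m_x:
  age 1: 0.58 × 0 = 0.0000
  age 2: 0.27 × 365 = 98.5500
  age 3: 0.09 × 111 = 9.9900
R₀ = 0.0000 + 98.5500 + 9.9900 = 108.5400

108.54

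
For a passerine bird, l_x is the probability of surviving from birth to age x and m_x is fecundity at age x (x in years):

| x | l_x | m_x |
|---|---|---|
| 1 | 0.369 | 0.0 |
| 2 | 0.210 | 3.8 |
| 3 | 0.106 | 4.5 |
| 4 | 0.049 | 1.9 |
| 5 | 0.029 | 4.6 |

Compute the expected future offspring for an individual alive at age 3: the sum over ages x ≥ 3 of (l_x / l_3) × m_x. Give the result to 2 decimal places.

l_3 = 0.106. Conditional survival from age 3 to x is l_x / l_3.
  x=3: (0.106/0.106) × 4.5 = 4.5000
  x=4: (0.049/0.106) × 1.9 = 0.8783
  x=5: (0.029/0.106) × 4.6 = 1.2585
Sum = 4.5000 + 0.8783 + 1.2585 = 6.6368

6.64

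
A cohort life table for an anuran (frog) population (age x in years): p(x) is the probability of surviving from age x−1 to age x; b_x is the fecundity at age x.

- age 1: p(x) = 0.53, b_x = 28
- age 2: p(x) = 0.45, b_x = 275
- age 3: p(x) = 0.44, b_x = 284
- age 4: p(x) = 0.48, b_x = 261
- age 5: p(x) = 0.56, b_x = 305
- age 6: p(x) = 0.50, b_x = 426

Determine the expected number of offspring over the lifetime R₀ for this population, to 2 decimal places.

137.99

Survivorship from birth: l_x = p_1·p_2·…·p_x.
  l_1 = 0.53000
  l_2 = 0.23850
  l_3 = 0.10494
  l_4 = 0.05037
  l_5 = 0.02821
  l_6 = 0.01410
R₀ = Σ l_x b_x:
  age 1: 0.53000 × 28 = 14.8400
  age 2: 0.23850 × 275 = 65.5875
  age 3: 0.10494 × 284 = 29.8030
  age 4: 0.05037 × 261 = 13.1466
  age 5: 0.02821 × 305 = 8.6040
  age 6: 0.01410 × 426 = 6.0066
R₀ = 14.8400 + 65.5875 + 29.8030 + 13.1466 + 8.6040 + 6.0066 = 137.9877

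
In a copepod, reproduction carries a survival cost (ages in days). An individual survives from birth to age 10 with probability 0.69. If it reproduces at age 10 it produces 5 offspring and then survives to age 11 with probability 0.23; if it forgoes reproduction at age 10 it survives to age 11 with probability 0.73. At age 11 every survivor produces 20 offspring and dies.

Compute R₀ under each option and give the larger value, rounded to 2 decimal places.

10.07

breed at age 10: R₀ = 0.69 × (5 + 0.23 × 20) = 0.69 × 9.6000 = 6.6240
delay to age 11: R₀ = 0.69 × (0.73 × 20) = 0.69 × 14.6000 = 10.0740
Higher: delay to age 11 (10.0740).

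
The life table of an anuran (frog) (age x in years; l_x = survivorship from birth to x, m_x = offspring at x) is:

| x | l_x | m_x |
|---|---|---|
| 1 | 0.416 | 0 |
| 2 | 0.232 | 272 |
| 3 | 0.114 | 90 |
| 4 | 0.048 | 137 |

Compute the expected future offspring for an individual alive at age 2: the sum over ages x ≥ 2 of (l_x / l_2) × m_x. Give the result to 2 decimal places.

344.57

l_2 = 0.232. Conditional survival from age 2 to x is l_x / l_2.
  x=2: (0.232/0.232) × 272 = 272.0000
  x=3: (0.114/0.232) × 90 = 44.2241
  x=4: (0.048/0.232) × 137 = 28.3448
Sum = 272.0000 + 44.2241 + 28.3448 = 344.5690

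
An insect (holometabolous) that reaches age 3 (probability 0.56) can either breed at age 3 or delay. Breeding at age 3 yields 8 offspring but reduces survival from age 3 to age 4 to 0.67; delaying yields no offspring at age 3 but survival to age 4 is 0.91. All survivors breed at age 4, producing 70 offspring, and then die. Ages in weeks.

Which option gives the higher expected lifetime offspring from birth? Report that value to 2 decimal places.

breed at age 3: R₀ = 0.56 × (8 + 0.67 × 70) = 0.56 × 54.9000 = 30.7440
delay to age 4: R₀ = 0.56 × (0.91 × 70) = 0.56 × 63.7000 = 35.6720
Higher: delay to age 4 (35.6720).

35.67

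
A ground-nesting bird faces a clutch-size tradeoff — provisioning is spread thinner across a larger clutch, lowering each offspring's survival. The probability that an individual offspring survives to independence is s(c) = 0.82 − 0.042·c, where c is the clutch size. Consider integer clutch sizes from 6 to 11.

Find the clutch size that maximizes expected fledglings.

10

Expected fledglings = c × s(c):
  c=6: 6 × 0.568 = 3.408
  c=7: 7 × 0.526 = 3.682
  c=8: 8 × 0.484 = 3.872
  c=9: 9 × 0.442 = 3.978
  c=10: 10 × 0.400 = 4.000
  c=11: 11 × 0.358 = 3.938
Maximum at c = 10 (4.000 fledglings).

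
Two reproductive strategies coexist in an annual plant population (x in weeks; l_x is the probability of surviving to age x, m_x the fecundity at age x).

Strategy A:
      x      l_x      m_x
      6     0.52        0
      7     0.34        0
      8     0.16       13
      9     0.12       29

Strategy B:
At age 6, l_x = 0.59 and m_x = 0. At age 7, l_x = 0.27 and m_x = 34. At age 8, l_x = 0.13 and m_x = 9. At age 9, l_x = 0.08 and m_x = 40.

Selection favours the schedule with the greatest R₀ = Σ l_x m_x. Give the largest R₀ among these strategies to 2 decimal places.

13.55

Strategy A: R₀ = 0.52×0 + 0.34×0 + 0.16×13 + 0.12×29 = 5.5600
Strategy B: R₀ = 0.59×0 + 0.27×34 + 0.13×9 + 0.08×40 = 13.5500
Highest R₀: strategy B with 13.5500.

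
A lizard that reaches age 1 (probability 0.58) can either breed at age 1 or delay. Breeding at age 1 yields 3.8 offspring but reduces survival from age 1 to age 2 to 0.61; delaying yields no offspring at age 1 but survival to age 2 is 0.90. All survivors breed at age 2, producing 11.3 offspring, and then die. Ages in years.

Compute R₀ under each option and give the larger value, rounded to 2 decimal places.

6.20

breed at age 1: R₀ = 0.58 × (3.8 + 0.61 × 11.3) = 0.58 × 10.6930 = 6.2019
delay to age 2: R₀ = 0.58 × (0.90 × 11.3) = 0.58 × 10.1700 = 5.8986
Higher: breed at age 1 (6.2019).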